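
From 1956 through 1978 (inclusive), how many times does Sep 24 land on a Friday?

Day of week of September 24 in each year:
1956: Mon, 1957: Tue, 1958: Wed, 1959: Thu, 1960: Sat, 1961: Sun, 1962: Mon, 1963: Tue, 1964: Thu, 1965: Fri ✓, 1966: Sat, 1967: Sun, 1968: Tue, 1969: Wed, 1970: Thu, 1971: Fri ✓, 1972: Sun, 1973: Mon, 1974: Tue, 1975: Wed, 1976: Fri ✓, 1977: Sat, 1978: Sun
Fridays: 1965, 1971, 1976.

3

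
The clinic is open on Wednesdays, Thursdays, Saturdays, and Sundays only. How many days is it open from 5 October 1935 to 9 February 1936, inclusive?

74

5 October 1935 is a Saturday.
That's 128 days from start to end, counting both.
128 = 7 × 18 + 2, so there are 18 full weeks plus 2 extra days.
Each full week contributes 4 days from the set (Wed, Thu, Sat, Sun): 18 × 4 = 72.
The 2 extra days are Saturday, Sunday — 2 of them qualify.
Total: 72 + 2 = 74.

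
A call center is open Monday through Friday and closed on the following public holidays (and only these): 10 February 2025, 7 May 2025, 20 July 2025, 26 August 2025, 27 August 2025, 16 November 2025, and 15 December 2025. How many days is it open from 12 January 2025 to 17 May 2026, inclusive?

345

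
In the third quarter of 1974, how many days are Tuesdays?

13

Jul 1, 1974 is a Monday.
That's 92 days from start to end, counting both.
92 = 7 × 13 + 1, so there are 13 full weeks plus 1 extra day.
Each full week contributes one Tuesday: 13 so far.
The 1 extra day is Monday — none qualify.
Total: 13 + 0 = 13.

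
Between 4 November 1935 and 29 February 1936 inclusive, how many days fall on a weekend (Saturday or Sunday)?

33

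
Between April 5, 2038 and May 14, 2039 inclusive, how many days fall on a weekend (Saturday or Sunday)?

115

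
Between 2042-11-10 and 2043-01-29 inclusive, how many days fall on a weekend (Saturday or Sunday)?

22

2042-11-10 is a Monday.
The range spans 81 days (inclusive of both endpoints).
81 = 7 × 11 + 4, so there are 11 full weeks plus 4 extra days.
Each full week contributes 2 weekend days (Sat, Sun): 11 × 2 = 22.
The 4 extra days are Mon, Tue, Wed, Thu — none qualify.
Total: 22 + 0 = 22.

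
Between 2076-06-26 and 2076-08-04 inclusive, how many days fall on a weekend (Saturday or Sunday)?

2076-06-26 is a Friday.
The range spans 40 days (inclusive of both endpoints).
40 = 7 × 5 + 5, so there are 5 full weeks plus 5 extra days.
Each full week contributes 2 weekend days (Sat, Sun): 5 × 2 = 10.
The 5 extra days are Fri, Sat, Sun, Mon, Tue — 2 of them qualify.
Total: 10 + 2 = 12.

12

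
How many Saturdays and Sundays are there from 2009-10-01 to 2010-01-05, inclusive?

28

2009-10-01 is a Thursday.
The range spans 97 days (inclusive of both endpoints).
97 = 7 × 13 + 6, so there are 13 full weeks plus 6 extra days.
Each full week contributes 2 weekend days (Sat, Sun): 13 × 2 = 26.
The 6 extra days are Thursday, Friday, Saturday, Sunday, Monday, Tuesday — 2 of them qualify.
Total: 26 + 2 = 28.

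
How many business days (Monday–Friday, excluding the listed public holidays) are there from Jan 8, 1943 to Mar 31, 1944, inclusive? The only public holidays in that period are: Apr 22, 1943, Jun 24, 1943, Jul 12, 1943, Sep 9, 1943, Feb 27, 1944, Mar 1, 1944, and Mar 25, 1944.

Jan 8, 1943 is a Friday.
From Jan 8, 1943 to Mar 31, 1944 is 449 days inclusive.
449 = 7 × 64 + 1, so there are 64 full weeks plus 1 extra day.
Each full week contributes 5 weekdays (Mon–Fri): 64 × 5 = 320.
The 1 extra day is Fri — 1 of them qualifies.
Total: 320 + 1 = 321.
Holidays: Apr 22, 1943 (Thu); Jun 24, 1943 (Thu); Jul 12, 1943 (Mon); Sep 9, 1943 (Thu); Feb 27, 1944 (Sun); Mar 1, 1944 (Wed); Mar 25, 1944 (Sat).
5 of the 7 holidays fall on weekdays; the rest are weekends and were already excluded.
Business days: 321 − 5 = 316.

316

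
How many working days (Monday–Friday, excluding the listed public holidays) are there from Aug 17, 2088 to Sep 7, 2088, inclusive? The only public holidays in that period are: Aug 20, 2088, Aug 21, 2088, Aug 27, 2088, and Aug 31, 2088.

13 working days

Aug 17, 2088 is a Tuesday.
From Aug 17, 2088 to Sep 7, 2088 is 22 days inclusive.
22 = 7 × 3 + 1, so there are 3 full weeks plus 1 extra day.
Each full week contributes 5 weekdays (Mon–Fri): 3 × 5 = 15.
The 1 extra day is Tue — 1 of them qualifies.
Total: 15 + 1 = 16.
Holidays: Aug 20, 2088 (Fri); Aug 21, 2088 (Sat); Aug 27, 2088 (Fri); Aug 31, 2088 (Tue).
3 of the 4 holidays fall on weekdays; the rest are weekends and were already excluded.
Business days: 16 − 3 = 13.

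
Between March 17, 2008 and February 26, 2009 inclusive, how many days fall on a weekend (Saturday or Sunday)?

March 17, 2008 is a Monday.
The range spans 347 days (inclusive of both endpoints).
347 = 7 × 49 + 4, so there are 49 full weeks plus 4 extra days.
Each full week contributes 2 weekend days (Sat, Sun): 49 × 2 = 98.
The 4 extra days are Mon, Tue, Wed, Thu — none qualify.
Total: 98 + 0 = 98.

98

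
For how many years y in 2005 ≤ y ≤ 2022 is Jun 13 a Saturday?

3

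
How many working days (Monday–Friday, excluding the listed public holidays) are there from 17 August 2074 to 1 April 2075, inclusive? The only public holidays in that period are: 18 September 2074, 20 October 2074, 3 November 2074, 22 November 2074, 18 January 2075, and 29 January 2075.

158 working days

17 August 2074 is a Friday.
The range spans 228 days (inclusive of both endpoints).
228 = 7 × 32 + 4, so there are 32 full weeks plus 4 extra days.
Each full week contributes 5 weekdays (Mon–Fri): 32 × 5 = 160.
The 4 extra days are Fri, Sat, Sun, Mon — 2 of them qualify.
Total: 160 + 2 = 162.
Holidays: 18 September 2074 (Tue); 20 October 2074 (Sat); 3 November 2074 (Sat); 22 November 2074 (Thu); 18 January 2075 (Fri); 29 January 2075 (Tue).
4 of the 6 holidays fall on weekdays; the rest are weekends and were already excluded.
Business days: 162 − 4 = 158.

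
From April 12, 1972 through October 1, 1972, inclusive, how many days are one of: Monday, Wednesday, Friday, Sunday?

99

April 12, 1972 is a Wednesday.
The range spans 173 days (inclusive of both endpoints).
173 = 7 × 24 + 5, so there are 24 full weeks plus 5 extra days.
Each full week contributes 4 days from the set (Mon, Wed, Fri, Sun): 24 × 4 = 96.
The 5 extra days are Wednesday, Thursday, Friday, Saturday, Sunday — 3 of them qualify.
Total: 96 + 3 = 99.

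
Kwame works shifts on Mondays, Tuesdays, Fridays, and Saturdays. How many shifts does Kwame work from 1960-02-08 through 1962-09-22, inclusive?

548

1960-02-08 is a Monday.
That's 958 days from start to end, counting both.
958 = 7 × 136 + 6, so there are 136 full weeks plus 6 extra days.
Each full week contributes 4 days from the set (Mon, Tue, Fri, Sat): 136 × 4 = 544.
The 6 extra days are Mon, Tue, Wed, Thu, Fri, Sat — 4 of them qualify.
Total: 544 + 4 = 548.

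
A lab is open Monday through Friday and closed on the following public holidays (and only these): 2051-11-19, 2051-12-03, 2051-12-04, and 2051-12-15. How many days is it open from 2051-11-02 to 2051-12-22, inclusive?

2051-11-02 is a Thursday.
The range spans 51 days (inclusive of both endpoints).
51 = 7 × 7 + 2, so there are 7 full weeks plus 2 extra days.
Each full week contributes 5 weekdays (Mon–Fri): 7 × 5 = 35.
The 2 extra days are Thu, Fri — 2 of them qualify.
Total: 35 + 2 = 37.
Holidays: 2051-11-19 (Sun); 2051-12-03 (Sun); 2051-12-04 (Mon); 2051-12-15 (Fri).
2 of the 4 holidays fall on weekdays; the rest are weekends and were already excluded.
Business days: 37 − 2 = 35.

35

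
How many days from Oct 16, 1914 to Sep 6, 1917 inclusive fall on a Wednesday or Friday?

302

Oct 16, 1914 is a Friday.
From Oct 16, 1914 to Sep 6, 1917 is 1057 days inclusive.
1057 = 7 × 151, so the span is exactly 151 full weeks.
Each full week contributes 2 days from the set (Wed, Fri): 151 × 2 = 302.
Total: 302.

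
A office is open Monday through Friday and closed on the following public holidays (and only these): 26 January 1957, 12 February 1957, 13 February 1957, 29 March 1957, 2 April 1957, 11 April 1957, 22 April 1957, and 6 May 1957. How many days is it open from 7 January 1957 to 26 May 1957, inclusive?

93 working days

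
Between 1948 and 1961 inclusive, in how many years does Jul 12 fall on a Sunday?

Day of week of July 12 in each year:
1948: Mon, 1949: Tue, 1950: Wed, 1951: Thu, 1952: Sat, 1953: Sun ✓, 1954: Mon, 1955: Tue, 1956: Thu, 1957: Fri, 1958: Sat, 1959: Sun ✓, 1960: Tue, 1961: Wed
Sundays: 1953, 1959.

2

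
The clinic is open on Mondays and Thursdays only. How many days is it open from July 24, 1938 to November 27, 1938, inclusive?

July 24, 1938 is a Sunday.
The range spans 127 days (inclusive of both endpoints).
127 = 7 × 18 + 1, so there are 18 full weeks plus 1 extra day.
Each full week contributes 2 days from the set (Mon, Thu): 18 × 2 = 36.
The 1 extra day is Sun — none qualify.
Total: 36 + 0 = 36.

36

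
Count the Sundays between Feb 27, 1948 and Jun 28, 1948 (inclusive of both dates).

Feb 27, 1948 is a Friday.
From Feb 27, 1948 to Jun 28, 1948 is 123 days inclusive.
123 = 7 × 17 + 4, so there are 17 full weeks plus 4 extra days.
Each full week contributes one Sunday: 17 so far.
The 4 extra days are Friday, Saturday, Sunday, Monday — 1 of them qualifies.
Total: 17 + 1 = 18.

18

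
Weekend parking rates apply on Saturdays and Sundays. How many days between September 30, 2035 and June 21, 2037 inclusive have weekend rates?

September 30, 2035 is a Sunday.
That's 631 days from start to end, counting both.
631 = 7 × 90 + 1, so there are 90 full weeks plus 1 extra day.
Each full week contributes 2 weekend days (Sat, Sun): 90 × 2 = 180.
The 1 extra day is Sunday — 1 of them qualifies.
Total: 180 + 1 = 181.

181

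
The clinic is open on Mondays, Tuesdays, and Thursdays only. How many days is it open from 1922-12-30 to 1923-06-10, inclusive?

69

1922-12-30 is a Saturday.
From 1922-12-30 to 1923-06-10 is 163 days inclusive.
163 = 7 × 23 + 2, so there are 23 full weeks plus 2 extra days.
Each full week contributes 3 days from the set (Mon, Tue, Thu): 23 × 3 = 69.
The 2 extra days are Sat, Sun — none qualify.
Total: 69 + 0 = 69.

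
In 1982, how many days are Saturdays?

52

Jan 1, 1982 is a Friday.
The range spans 365 days (inclusive of both endpoints).
365 = 7 × 52 + 1, so there are 52 full weeks plus 1 extra day.
Each full week contributes one Saturday: 52 so far.
The 1 extra day is Fri — none qualify.
Total: 52 + 0 = 52.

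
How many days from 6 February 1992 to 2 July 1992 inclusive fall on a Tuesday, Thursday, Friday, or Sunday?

85

6 February 1992 is a Thursday.
The range spans 148 days (inclusive of both endpoints).
148 = 7 × 21 + 1, so there are 21 full weeks plus 1 extra day.
Each full week contributes 4 days from the set (Tue, Thu, Fri, Sun): 21 × 4 = 84.
The 1 extra day is Thursday — 1 of them qualifies.
Total: 84 + 1 = 85.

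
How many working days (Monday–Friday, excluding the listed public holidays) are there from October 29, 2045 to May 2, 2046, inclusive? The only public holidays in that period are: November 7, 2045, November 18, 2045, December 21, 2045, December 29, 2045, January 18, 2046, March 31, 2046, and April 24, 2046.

October 29, 2045 is a Sunday.
That's 186 days from start to end, counting both.
186 = 7 × 26 + 4, so there are 26 full weeks plus 4 extra days.
Each full week contributes 5 weekdays (Mon–Fri): 26 × 5 = 130.
The 4 extra days are Sunday, Monday, Tuesday, Wednesday — 3 of them qualify.
Total: 130 + 3 = 133.
Holidays: November 7, 2045 (Tue); November 18, 2045 (Sat); December 21, 2045 (Thu); December 29, 2045 (Fri); January 18, 2046 (Thu); March 31, 2046 (Sat); April 24, 2046 (Tue).
5 of the 7 holidays fall on weekdays; the rest are weekends and were already excluded.
Business days: 133 − 5 = 128.

128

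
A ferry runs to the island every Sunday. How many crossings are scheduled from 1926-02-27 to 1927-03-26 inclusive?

56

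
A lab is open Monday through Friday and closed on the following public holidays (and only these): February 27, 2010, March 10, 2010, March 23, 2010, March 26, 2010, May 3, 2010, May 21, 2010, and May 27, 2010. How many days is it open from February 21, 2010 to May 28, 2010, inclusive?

February 21, 2010 is a Sunday.
The range spans 97 days (inclusive of both endpoints).
97 = 7 × 13 + 6, so there are 13 full weeks plus 6 extra days.
Each full week contributes 5 weekdays (Mon–Fri): 13 × 5 = 65.
The 6 extra days are Sunday, Monday, Tuesday, Wednesday, Thursday, Friday — 5 of them qualify.
Total: 65 + 5 = 70.
Holidays: February 27, 2010 (Sat); March 10, 2010 (Wed); March 23, 2010 (Tue); March 26, 2010 (Fri); May 3, 2010 (Mon); May 21, 2010 (Fri); May 27, 2010 (Thu).
6 of the 7 holidays fall on weekdays; the rest are weekends and were already excluded.
Business days: 70 − 6 = 64.

64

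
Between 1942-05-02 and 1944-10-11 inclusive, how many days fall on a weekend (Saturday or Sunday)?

1942-05-02 is a Saturday.
From 1942-05-02 to 1944-10-11 is 894 days inclusive.
894 = 7 × 127 + 5, so there are 127 full weeks plus 5 extra days.
Each full week contributes 2 weekend days (Sat, Sun): 127 × 2 = 254.
The 5 extra days are Saturday, Sunday, Monday, Tuesday, Wednesday — 2 of them qualify.
Total: 254 + 2 = 256.

256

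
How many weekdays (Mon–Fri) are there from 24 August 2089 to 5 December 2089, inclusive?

74 weekdays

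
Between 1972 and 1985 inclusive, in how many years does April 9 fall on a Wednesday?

Day of week of April 9 in each year:
1972: Sun, 1973: Mon, 1974: Tue, 1975: Wed ✓, 1976: Fri, 1977: Sat, 1978: Sun, 1979: Mon, 1980: Wed ✓, 1981: Thu, 1982: Fri, 1983: Sat, 1984: Mon, 1985: Tue
Wednesdays: 1975, 1980.

2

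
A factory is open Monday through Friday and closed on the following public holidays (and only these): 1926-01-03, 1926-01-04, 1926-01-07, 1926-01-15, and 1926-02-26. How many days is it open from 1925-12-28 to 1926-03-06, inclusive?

46 working days

1925-12-28 is a Monday.
That's 69 days from start to end, counting both.
69 = 7 × 9 + 6, so there are 9 full weeks plus 6 extra days.
Each full week contributes 5 weekdays (Mon–Fri): 9 × 5 = 45.
The 6 extra days are Mon, Tue, Wed, Thu, Fri, Sat — 5 of them qualify.
Total: 45 + 5 = 50.
Holidays: 1926-01-03 (Sun); 1926-01-04 (Mon); 1926-01-07 (Thu); 1926-01-15 (Fri); 1926-02-26 (Fri).
4 of the 5 holidays fall on weekdays; the rest are weekends and were already excluded.
Business days: 50 − 4 = 46.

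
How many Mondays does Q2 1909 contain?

13

Apr 1, 1909 is a Thursday.
That's 91 days from start to end, counting both.
91 = 7 × 13, so the span is exactly 13 full weeks.
Each full week contributes one Monday: 13 so far.
Total: 13.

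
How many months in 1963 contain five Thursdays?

A month has five Thursdays exactly when Thursday falls within its first (length − 28) days.
Jan: 31 days, starts Tue → 5 of Tue, Wed, Thu ✓
Feb: 28 days, starts Fri → 5 of (none)
Mar: 31 days, starts Fri → 5 of Fri, Sat, Sun
Apr: 30 days, starts Mon → 5 of Mon, Tue
May: 31 days, starts Wed → 5 of Wed, Thu, Fri ✓
Jun: 30 days, starts Sat → 5 of Sat, Sun
Jul: 31 days, starts Mon → 5 of Mon, Tue, Wed
Aug: 31 days, starts Thu → 5 of Thu, Fri, Sat ✓
Sep: 30 days, starts Sun → 5 of Sun, Mon
Oct: 31 days, starts Tue → 5 of Tue, Wed, Thu ✓
Nov: 30 days, starts Fri → 5 of Fri, Sat
Dec: 31 days, starts Sun → 5 of Sun, Mon, Tue
Months with five Thursdays: Jan, May, Aug, Oct.

4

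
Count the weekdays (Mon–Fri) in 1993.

January 1, 1993 is a Friday.
From January 1, 1993 to December 31, 1993 is 365 days inclusive.
365 = 7 × 52 + 1, so there are 52 full weeks plus 1 extra day.
Each full week contributes 5 weekdays (Mon–Fri): 52 × 5 = 260.
The 1 extra day is Friday — 1 of them qualifies.
Total: 260 + 1 = 261.

261 weekdays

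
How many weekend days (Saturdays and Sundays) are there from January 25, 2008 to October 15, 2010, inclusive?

284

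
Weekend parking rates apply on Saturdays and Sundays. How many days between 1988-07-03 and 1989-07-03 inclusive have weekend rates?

105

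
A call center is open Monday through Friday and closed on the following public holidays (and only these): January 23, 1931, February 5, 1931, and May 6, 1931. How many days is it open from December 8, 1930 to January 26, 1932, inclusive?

December 8, 1930 is a Monday.
That's 415 days from start to end, counting both.
415 = 7 × 59 + 2, so there are 59 full weeks plus 2 extra days.
Each full week contributes 5 weekdays (Mon–Fri): 59 × 5 = 295.
The 2 extra days are Mon, Tue — 2 of them qualify.
Total: 295 + 2 = 297.
Holidays: January 23, 1931 (Fri); February 5, 1931 (Thu); May 6, 1931 (Wed).
All 3 holidays fall on weekdays, so subtract 3.
Business days: 297 − 3 = 294.

294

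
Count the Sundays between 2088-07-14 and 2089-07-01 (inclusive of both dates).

2088-07-14 is a Wednesday.
The range spans 353 days (inclusive of both endpoints).
353 = 7 × 50 + 3, so there are 50 full weeks plus 3 extra days.
Each full week contributes one Sunday: 50 so far.
The 3 extra days are Wednesday, Thursday, Friday — none qualify.
Total: 50 + 0 = 50.

50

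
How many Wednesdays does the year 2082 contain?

52

Jan 1, 2082 is a Thursday.
From Jan 1, 2082 to Dec 31, 2082 is 365 days inclusive.
365 = 7 × 52 + 1, so there are 52 full weeks plus 1 extra day.
Each full week contributes one Wednesday: 52 so far.
The 1 extra day is Thu — none qualify.
Total: 52 + 0 = 52.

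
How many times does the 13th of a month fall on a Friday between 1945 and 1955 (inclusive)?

18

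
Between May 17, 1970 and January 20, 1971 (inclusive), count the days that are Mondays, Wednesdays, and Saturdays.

May 17, 1970 is a Sunday.
From May 17, 1970 to January 20, 1971 is 249 days inclusive.
249 = 7 × 35 + 4, so there are 35 full weeks plus 4 extra days.
Each full week contributes 3 days from the set (Mon, Wed, Sat): 35 × 3 = 105.
The 4 extra days are Sunday, Monday, Tuesday, Wednesday — 2 of them qualify.
Total: 105 + 2 = 107.

107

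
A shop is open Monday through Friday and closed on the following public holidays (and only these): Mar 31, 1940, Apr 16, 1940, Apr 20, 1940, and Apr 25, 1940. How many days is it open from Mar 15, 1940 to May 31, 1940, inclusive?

Mar 15, 1940 is a Friday.
The range spans 78 days (inclusive of both endpoints).
78 = 7 × 11 + 1, so there are 11 full weeks plus 1 extra day.
Each full week contributes 5 weekdays (Mon–Fri): 11 × 5 = 55.
The 1 extra day is Fri — 1 of them qualifies.
Total: 55 + 1 = 56.
Holidays: Mar 31, 1940 (Sun); Apr 16, 1940 (Tue); Apr 20, 1940 (Sat); Apr 25, 1940 (Thu).
2 of the 4 holidays fall on weekdays; the rest are weekends and were already excluded.
Business days: 56 − 2 = 54.

54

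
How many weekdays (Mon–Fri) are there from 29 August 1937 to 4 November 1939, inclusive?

570 weekdays

29 August 1937 is a Sunday.
From 29 August 1937 to 4 November 1939 is 798 days inclusive.
798 = 7 × 114, so the span is exactly 114 full weeks.
Each full week contributes 5 weekdays (Mon–Fri): 114 × 5 = 570.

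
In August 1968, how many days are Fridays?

1 August 1968 is a Thursday.
The range spans 31 days (inclusive of both endpoints).
31 = 7 × 4 + 3, so there are 4 full weeks plus 3 extra days.
Each full week contributes one Friday: 4 so far.
The 3 extra days are Thursday, Friday, Saturday — 1 of them qualifies.
Total: 4 + 1 = 5.

5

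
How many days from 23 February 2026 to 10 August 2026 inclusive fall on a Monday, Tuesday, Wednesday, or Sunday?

23 February 2026 is a Monday.
The range spans 169 days (inclusive of both endpoints).
169 = 7 × 24 + 1, so there are 24 full weeks plus 1 extra day.
Each full week contributes 4 days from the set (Mon, Tue, Wed, Sun): 24 × 4 = 96.
The 1 extra day is Monday — 1 of them qualifies.
Total: 96 + 1 = 97.

97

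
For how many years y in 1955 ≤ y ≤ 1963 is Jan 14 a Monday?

Day of week of January 14 in each year:
1955: Fri, 1956: Sat, 1957: Mon ✓, 1958: Tue, 1959: Wed, 1960: Thu, 1961: Sat, 1962: Sun, 1963: Mon ✓
Mondays: 1957, 1963.

2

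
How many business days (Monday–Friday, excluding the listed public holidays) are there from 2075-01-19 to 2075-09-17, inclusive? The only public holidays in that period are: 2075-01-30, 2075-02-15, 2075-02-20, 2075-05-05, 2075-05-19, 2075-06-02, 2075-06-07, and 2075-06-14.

2075-01-19 is a Saturday.
The range spans 242 days (inclusive of both endpoints).
242 = 7 × 34 + 4, so there are 34 full weeks plus 4 extra days.
Each full week contributes 5 weekdays (Mon–Fri): 34 × 5 = 170.
The 4 extra days are Sat, Sun, Mon, Tue — 2 of them qualify.
Total: 170 + 2 = 172.
Holidays: 2075-01-30 (Wed); 2075-02-15 (Fri); 2075-02-20 (Wed); 2075-05-05 (Sun); 2075-05-19 (Sun); 2075-06-02 (Sun); 2075-06-07 (Fri); 2075-06-14 (Fri).
5 of the 8 holidays fall on weekdays; the rest are weekends and were already excluded.
Business days: 172 − 5 = 167.

167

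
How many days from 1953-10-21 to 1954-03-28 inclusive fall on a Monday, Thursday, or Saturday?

1953-10-21 is a Wednesday.
That's 159 days from start to end, counting both.
159 = 7 × 22 + 5, so there are 22 full weeks plus 5 extra days.
Each full week contributes 3 days from the set (Mon, Thu, Sat): 22 × 3 = 66.
The 5 extra days are Wed, Thu, Fri, Sat, Sun — 2 of them qualify.
Total: 66 + 2 = 68.

68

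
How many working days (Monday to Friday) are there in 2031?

January 1, 2031 is a Wednesday.
From January 1, 2031 to December 31, 2031 is 365 days inclusive.
365 = 7 × 52 + 1, so there are 52 full weeks plus 1 extra day.
Each full week contributes 5 weekdays (Mon–Fri): 52 × 5 = 260.
The 1 extra day is Wednesday — 1 of them qualifies.
Total: 260 + 1 = 261.

261 weekdays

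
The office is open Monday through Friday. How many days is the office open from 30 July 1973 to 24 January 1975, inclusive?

390

30 July 1973 is a Monday.
From 30 July 1973 to 24 January 1975 is 544 days inclusive.
544 = 7 × 77 + 5, so there are 77 full weeks plus 5 extra days.
Each full week contributes 5 weekdays (Mon–Fri): 77 × 5 = 385.
The 5 extra days are Monday, Tuesday, Wednesday, Thursday, Friday — 5 of them qualify.
Total: 385 + 5 = 390.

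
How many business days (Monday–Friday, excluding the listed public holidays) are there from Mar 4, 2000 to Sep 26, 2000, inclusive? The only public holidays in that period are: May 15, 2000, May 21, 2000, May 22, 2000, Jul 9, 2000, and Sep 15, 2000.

144 business days

Mar 4, 2000 is a Saturday.
From Mar 4, 2000 to Sep 26, 2000 is 207 days inclusive.
207 = 7 × 29 + 4, so there are 29 full weeks plus 4 extra days.
Each full week contributes 5 weekdays (Mon–Fri): 29 × 5 = 145.
The 4 extra days are Saturday, Sunday, Monday, Tuesday — 2 of them qualify.
Total: 145 + 2 = 147.
Holidays: May 15, 2000 (Mon); May 21, 2000 (Sun); May 22, 2000 (Mon); Jul 9, 2000 (Sun); Sep 15, 2000 (Fri).
3 of the 5 holidays fall on weekdays; the rest are weekends and were already excluded.
Business days: 147 − 3 = 144.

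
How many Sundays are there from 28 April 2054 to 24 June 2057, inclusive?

165

28 April 2054 is a Tuesday.
From 28 April 2054 to 24 June 2057 is 1154 days inclusive.
1154 = 7 × 164 + 6, so there are 164 full weeks plus 6 extra days.
Each full week contributes one Sunday: 164 so far.
The 6 extra days are Tue, Wed, Thu, Fri, Sat, Sun — 1 of them qualifies.
Total: 164 + 1 = 165.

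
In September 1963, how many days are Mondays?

5

September 1, 1963 is a Sunday.
From September 1, 1963 to September 30, 1963 is 30 days inclusive.
30 = 7 × 4 + 2, so there are 4 full weeks plus 2 extra days.
Each full week contributes one Monday: 4 so far.
The 2 extra days are Sunday, Monday — 1 of them qualifies.
Total: 4 + 1 = 5.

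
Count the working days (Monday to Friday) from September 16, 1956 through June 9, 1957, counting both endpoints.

September 16, 1956 is a Sunday.
From September 16, 1956 to June 9, 1957 is 267 days inclusive.
267 = 7 × 38 + 1, so there are 38 full weeks plus 1 extra day.
Each full week contributes 5 weekdays (Mon–Fri): 38 × 5 = 190.
The 1 extra day is Sun — none qualify.
Total: 190 + 0 = 190.

190 weekdays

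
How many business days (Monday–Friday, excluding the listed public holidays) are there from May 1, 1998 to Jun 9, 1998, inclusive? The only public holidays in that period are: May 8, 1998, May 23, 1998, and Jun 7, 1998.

27

May 1, 1998 is a Friday.
From May 1, 1998 to Jun 9, 1998 is 40 days inclusive.
40 = 7 × 5 + 5, so there are 5 full weeks plus 5 extra days.
Each full week contributes 5 weekdays (Mon–Fri): 5 × 5 = 25.
The 5 extra days are Friday, Saturday, Sunday, Monday, Tuesday — 3 of them qualify.
Total: 25 + 3 = 28.
Holidays: May 8, 1998 (Fri); May 23, 1998 (Sat); Jun 7, 1998 (Sun).
1 of the 3 holidays fall on weekdays; the rest are weekends and were already excluded.
Business days: 28 − 1 = 27.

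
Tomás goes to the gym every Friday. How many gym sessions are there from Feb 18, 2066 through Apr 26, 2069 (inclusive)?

167 Fridays

Feb 18, 2066 is a Thursday.
The range spans 1164 days (inclusive of both endpoints).
1164 = 7 × 166 + 2, so there are 166 full weeks plus 2 extra days.
Each full week contributes one Friday: 166 so far.
The 2 extra days are Thursday, Friday — 1 of them qualifies.
Total: 166 + 1 = 167.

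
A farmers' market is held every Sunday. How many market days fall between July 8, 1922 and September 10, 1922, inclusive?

10

July 8, 1922 is a Saturday.
That's 65 days from start to end, counting both.
65 = 7 × 9 + 2, so there are 9 full weeks plus 2 extra days.
Each full week contributes one Sunday: 9 so far.
The 2 extra days are Sat, Sun — 1 of them qualifies.
Total: 9 + 1 = 10.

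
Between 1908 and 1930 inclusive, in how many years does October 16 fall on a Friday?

Day of week of October 16 in each year:
1908: Fri ✓, 1909: Sat, 1910: Sun, 1911: Mon, 1912: Wed, 1913: Thu, 1914: Fri ✓, 1915: Sat, 1916: Mon, 1917: Tue, 1918: Wed, 1919: Thu, 1920: Sat, 1921: Sun, 1922: Mon, 1923: Tue, 1924: Thu, 1925: Fri ✓, 1926: Sat, 1927: Sun, 1928: Tue, 1929: Wed, 1930: Thu
Fridays: 1908, 1914, 1925.

3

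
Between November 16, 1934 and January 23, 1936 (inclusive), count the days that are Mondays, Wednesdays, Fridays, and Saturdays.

248

November 16, 1934 is a Friday.
From November 16, 1934 to January 23, 1936 is 434 days inclusive.
434 = 7 × 62, so the span is exactly 62 full weeks.
Each full week contributes 4 days from the set (Mon, Wed, Fri, Sat): 62 × 4 = 248.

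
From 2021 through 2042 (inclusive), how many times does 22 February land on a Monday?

3

Day of week of February 22 in each year:
2021: Mon ✓, 2022: Tue, 2023: Wed, 2024: Thu, 2025: Sat, 2026: Sun, 2027: Mon ✓, 2028: Tue, 2029: Thu, 2030: Fri, 2031: Sat, 2032: Sun, 2033: Tue, 2034: Wed, 2035: Thu, 2036: Fri, 2037: Sun, 2038: Mon ✓, 2039: Tue, 2040: Wed, 2041: Fri, 2042: Sat
Mondays: 2021, 2027, 2038.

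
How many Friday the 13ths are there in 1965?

The 13th falls on a Friday when the month's 13th has weekday Fri.
Jan 13 is Wed; Feb 13 is Sat; Mar 13 is Sat; Apr 13 is Tue; May 13 is Thu; Jun 13 is Sun; Jul 13 is Tue; Aug 13 is Fri ✓; Sep 13 is Mon; Oct 13 is Wed; Nov 13 is Sat; Dec 13 is Mon.
Friday the 13ths: Aug.

1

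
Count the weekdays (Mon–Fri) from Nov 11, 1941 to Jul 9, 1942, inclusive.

173 weekdays

Nov 11, 1941 is a Tuesday.
That's 241 days from start to end, counting both.
241 = 7 × 34 + 3, so there are 34 full weeks plus 3 extra days.
Each full week contributes 5 weekdays (Mon–Fri): 34 × 5 = 170.
The 3 extra days are Tuesday, Wednesday, Thursday — 3 of them qualify.
Total: 170 + 3 = 173.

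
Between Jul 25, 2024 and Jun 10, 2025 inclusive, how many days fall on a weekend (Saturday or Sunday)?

92

Jul 25, 2024 is a Thursday.
From Jul 25, 2024 to Jun 10, 2025 is 321 days inclusive.
321 = 7 × 45 + 6, so there are 45 full weeks plus 6 extra days.
Each full week contributes 2 weekend days (Sat, Sun): 45 × 2 = 90.
The 6 extra days are Thu, Fri, Sat, Sun, Mon, Tue — 2 of them qualify.
Total: 90 + 2 = 92.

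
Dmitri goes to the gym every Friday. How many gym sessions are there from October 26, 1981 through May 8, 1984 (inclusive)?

132 Fridays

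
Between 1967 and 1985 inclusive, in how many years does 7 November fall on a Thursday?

3

Day of week of November 7 in each year:
1967: Tue, 1968: Thu ✓, 1969: Fri, 1970: Sat, 1971: Sun, 1972: Tue, 1973: Wed, 1974: Thu ✓, 1975: Fri, 1976: Sun, 1977: Mon, 1978: Tue, 1979: Wed, 1980: Fri, 1981: Sat, 1982: Sun, 1983: Mon, 1984: Wed, 1985: Thu ✓
Thursdays: 1968, 1974, 1985.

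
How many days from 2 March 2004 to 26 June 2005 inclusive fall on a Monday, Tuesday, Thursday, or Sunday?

2 March 2004 is a Tuesday.
From 2 March 2004 to 26 June 2005 is 482 days inclusive.
482 = 7 × 68 + 6, so there are 68 full weeks plus 6 extra days.
Each full week contributes 4 days from the set (Mon, Tue, Thu, Sun): 68 × 4 = 272.
The 6 extra days are Tuesday, Wednesday, Thursday, Friday, Saturday, Sunday — 3 of them qualify.
Total: 272 + 3 = 275.

275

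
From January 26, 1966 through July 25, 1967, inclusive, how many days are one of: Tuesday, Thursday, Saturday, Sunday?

312

January 26, 1966 is a Wednesday.
The range spans 546 days (inclusive of both endpoints).
546 = 7 × 78, so the span is exactly 78 full weeks.
Each full week contributes 4 days from the set (Tue, Thu, Sat, Sun): 78 × 4 = 312.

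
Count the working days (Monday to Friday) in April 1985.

Apr 1, 1985 is a Monday.
The range spans 30 days (inclusive of both endpoints).
30 = 7 × 4 + 2, so there are 4 full weeks plus 2 extra days.
Each full week contributes 5 weekdays (Mon–Fri): 4 × 5 = 20.
The 2 extra days are Monday, Tuesday — 2 of them qualify.
Total: 20 + 2 = 22.

22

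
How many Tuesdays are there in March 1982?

1 March 1982 is a Monday.
The range spans 31 days (inclusive of both endpoints).
31 = 7 × 4 + 3, so there are 4 full weeks plus 3 extra days.
Each full week contributes one Tuesday: 4 so far.
The 3 extra days are Mon, Tue, Wed — 1 of them qualifies.
Total: 4 + 1 = 5.

5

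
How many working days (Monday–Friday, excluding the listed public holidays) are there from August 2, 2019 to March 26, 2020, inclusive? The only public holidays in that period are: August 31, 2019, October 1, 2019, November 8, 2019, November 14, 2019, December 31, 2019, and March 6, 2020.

August 2, 2019 is a Friday.
From August 2, 2019 to March 26, 2020 is 238 days inclusive.
238 = 7 × 34, so the span is exactly 34 full weeks.
Each full week contributes 5 weekdays (Mon–Fri): 34 × 5 = 170.
Holidays: August 31, 2019 (Sat); October 1, 2019 (Tue); November 8, 2019 (Fri); November 14, 2019 (Thu); December 31, 2019 (Tue); March 6, 2020 (Fri).
5 of the 6 holidays fall on weekdays; the rest are weekends and were already excluded.
Business days: 170 − 5 = 165.

165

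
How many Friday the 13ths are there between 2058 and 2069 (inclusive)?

Friday-the-13ths by year:
2058: Sep, Dec
2059: Jun
2060: Feb, Aug
2061: May
2062: Jan, Oct
2063: Apr, Jul
2064: Jun
2065: Feb, Mar, Nov
2066: Aug
2067: May
2068: Jan, Apr, Jul
2069: Sep, Dec

21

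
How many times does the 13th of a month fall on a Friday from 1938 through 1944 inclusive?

11

Friday-the-13ths by year:
1938: May
1939: Jan, Oct
1940: Sep, Dec
1941: Jun
1942: Feb, Mar, Nov
1943: Aug
1944: Oct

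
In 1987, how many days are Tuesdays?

52

1 January 1987 is a Thursday.
From 1 January 1987 to 31 December 1987 is 365 days inclusive.
365 = 7 × 52 + 1, so there are 52 full weeks plus 1 extra day.
Each full week contributes one Tuesday: 52 so far.
The 1 extra day is Thu — none qualify.
Total: 52 + 0 = 52.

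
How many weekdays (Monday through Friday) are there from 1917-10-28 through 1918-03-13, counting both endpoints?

98

1917-10-28 is a Sunday.
From 1917-10-28 to 1918-03-13 is 137 days inclusive.
137 = 7 × 19 + 4, so there are 19 full weeks plus 4 extra days.
Each full week contributes 5 weekdays (Mon–Fri): 19 × 5 = 95.
The 4 extra days are Sunday, Monday, Tuesday, Wednesday — 3 of them qualify.
Total: 95 + 3 = 98.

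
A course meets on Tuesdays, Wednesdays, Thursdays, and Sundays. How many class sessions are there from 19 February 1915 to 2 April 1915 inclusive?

19 February 1915 is a Friday.
From 19 February 1915 to 2 April 1915 is 43 days inclusive.
43 = 7 × 6 + 1, so there are 6 full weeks plus 1 extra day.
Each full week contributes 4 days from the set (Tue, Wed, Thu, Sun): 6 × 4 = 24.
The 1 extra day is Fri — none qualify.
Total: 24 + 0 = 24.

24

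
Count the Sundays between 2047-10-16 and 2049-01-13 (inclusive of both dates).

2047-10-16 is a Wednesday.
From 2047-10-16 to 2049-01-13 is 456 days inclusive.
456 = 7 × 65 + 1, so there are 65 full weeks plus 1 extra day.
Each full week contributes one Sunday: 65 so far.
The 1 extra day is Wednesday — none qualify.
Total: 65 + 0 = 65.

65 Sundays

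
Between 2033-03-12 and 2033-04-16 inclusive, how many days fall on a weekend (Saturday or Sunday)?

2033-03-12 is a Saturday.
The range spans 36 days (inclusive of both endpoints).
36 = 7 × 5 + 1, so there are 5 full weeks plus 1 extra day.
Each full week contributes 2 weekend days (Sat, Sun): 5 × 2 = 10.
The 1 extra day is Sat — 1 of them qualifies.
Total: 10 + 1 = 11.

11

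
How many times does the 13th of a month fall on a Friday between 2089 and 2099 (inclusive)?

Friday-the-13ths by year:
2089: May
2090: Jan, Oct
2091: Apr, Jul
2092: Jun
2093: Feb, Mar, Nov
2094: Aug
2095: May
2096: Jan, Apr, Jul
2097: Sep, Dec
2098: Jun
2099: Feb, Mar, Nov

20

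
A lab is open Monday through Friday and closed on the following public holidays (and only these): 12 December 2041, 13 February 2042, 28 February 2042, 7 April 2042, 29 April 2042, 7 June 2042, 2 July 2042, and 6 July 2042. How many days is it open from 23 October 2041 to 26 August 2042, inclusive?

23 October 2041 is a Wednesday.
That's 308 days from start to end, counting both.
308 = 7 × 44, so the span is exactly 44 full weeks.
Each full week contributes 5 weekdays (Mon–Fri): 44 × 5 = 220.
Holidays: 12 December 2041 (Thu); 13 February 2042 (Thu); 28 February 2042 (Fri); 7 April 2042 (Mon); 29 April 2042 (Tue); 7 June 2042 (Sat); 2 July 2042 (Wed); 6 July 2042 (Sun).
6 of the 8 holidays fall on weekdays; the rest are weekends and were already excluded.
Business days: 220 − 6 = 214.

214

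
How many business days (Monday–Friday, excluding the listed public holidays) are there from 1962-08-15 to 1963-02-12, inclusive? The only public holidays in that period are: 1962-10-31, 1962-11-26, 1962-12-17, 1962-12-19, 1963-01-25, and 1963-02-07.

124 business days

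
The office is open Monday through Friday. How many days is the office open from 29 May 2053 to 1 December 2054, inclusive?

29 May 2053 is a Thursday.
The range spans 552 days (inclusive of both endpoints).
552 = 7 × 78 + 6, so there are 78 full weeks plus 6 extra days.
Each full week contributes 5 weekdays (Mon–Fri): 78 × 5 = 390.
The 6 extra days are Thursday, Friday, Saturday, Sunday, Monday, Tuesday — 4 of them qualify.
Total: 390 + 4 = 394.

394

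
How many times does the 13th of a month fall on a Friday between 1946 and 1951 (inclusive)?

10

Friday-the-13ths by year:
1946: Sep, Dec
1947: Jun
1948: Feb, Aug
1949: May
1950: Jan, Oct
1951: Apr, Jul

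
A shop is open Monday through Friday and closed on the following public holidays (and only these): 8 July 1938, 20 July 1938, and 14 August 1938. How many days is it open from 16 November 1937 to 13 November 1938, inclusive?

16 November 1937 is a Tuesday.
That's 363 days from start to end, counting both.
363 = 7 × 51 + 6, so there are 51 full weeks plus 6 extra days.
Each full week contributes 5 weekdays (Mon–Fri): 51 × 5 = 255.
The 6 extra days are Tuesday, Wednesday, Thursday, Friday, Saturday, Sunday — 4 of them qualify.
Total: 255 + 4 = 259.
Holidays: 8 July 1938 (Fri); 20 July 1938 (Wed); 14 August 1938 (Sun).
2 of the 3 holidays fall on weekdays; the rest are weekends and were already excluded.
Business days: 259 − 2 = 257.

257 business days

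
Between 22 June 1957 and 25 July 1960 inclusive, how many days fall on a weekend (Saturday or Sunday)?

324

22 June 1957 is a Saturday.
From 22 June 1957 to 25 July 1960 is 1130 days inclusive.
1130 = 7 × 161 + 3, so there are 161 full weeks plus 3 extra days.
Each full week contributes 2 weekend days (Sat, Sun): 161 × 2 = 322.
The 3 extra days are Sat, Sun, Mon — 2 of them qualify.
Total: 322 + 2 = 324.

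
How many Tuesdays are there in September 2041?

1 September 2041 is a Sunday.
That's 30 days from start to end, counting both.
30 = 7 × 4 + 2, so there are 4 full weeks plus 2 extra days.
Each full week contributes one Tuesday: 4 so far.
The 2 extra days are Sunday, Monday — none qualify.
Total: 4 + 0 = 4.

4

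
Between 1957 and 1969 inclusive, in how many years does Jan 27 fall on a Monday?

Day of week of January 27 in each year:
1957: Sun, 1958: Mon ✓, 1959: Tue, 1960: Wed, 1961: Fri, 1962: Sat, 1963: Sun, 1964: Mon ✓, 1965: Wed, 1966: Thu, 1967: Fri, 1968: Sat, 1969: Mon ✓
Mondays: 1958, 1964, 1969.

3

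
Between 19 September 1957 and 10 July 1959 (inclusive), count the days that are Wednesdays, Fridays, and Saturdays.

19 September 1957 is a Thursday.
The range spans 660 days (inclusive of both endpoints).
660 = 7 × 94 + 2, so there are 94 full weeks plus 2 extra days.
Each full week contributes 3 days from the set (Wed, Fri, Sat): 94 × 3 = 282.
The 2 extra days are Thu, Fri — 1 of them qualifies.
Total: 282 + 1 = 283.

283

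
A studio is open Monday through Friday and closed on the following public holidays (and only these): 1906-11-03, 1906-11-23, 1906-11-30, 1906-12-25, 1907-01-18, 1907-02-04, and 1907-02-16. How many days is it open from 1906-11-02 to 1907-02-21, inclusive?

1906-11-02 is a Friday.
That's 112 days from start to end, counting both.
112 = 7 × 16, so the span is exactly 16 full weeks.
Each full week contributes 5 weekdays (Mon–Fri): 16 × 5 = 80.
Total: 80.
Holidays: 1906-11-03 (Sat); 1906-11-23 (Fri); 1906-11-30 (Fri); 1906-12-25 (Tue); 1907-01-18 (Fri); 1907-02-04 (Mon); 1907-02-16 (Sat).
5 of the 7 holidays fall on weekdays; the rest are weekends and were already excluded.
Business days: 80 − 5 = 75.

75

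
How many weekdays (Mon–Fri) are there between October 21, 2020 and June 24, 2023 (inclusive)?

698 weekdays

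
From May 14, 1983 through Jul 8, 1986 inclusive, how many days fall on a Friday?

May 14, 1983 is a Saturday.
The range spans 1152 days (inclusive of both endpoints).
1152 = 7 × 164 + 4, so there are 164 full weeks plus 4 extra days.
Each full week contributes one Friday: 164 so far.
The 4 extra days are Sat, Sun, Mon, Tue — none qualify.
Total: 164 + 0 = 164.

164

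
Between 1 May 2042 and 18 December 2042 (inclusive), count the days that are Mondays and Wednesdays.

66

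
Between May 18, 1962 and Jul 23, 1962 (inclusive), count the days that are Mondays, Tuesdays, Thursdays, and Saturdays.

May 18, 1962 is a Friday.
From May 18, 1962 to Jul 23, 1962 is 67 days inclusive.
67 = 7 × 9 + 4, so there are 9 full weeks plus 4 extra days.
Each full week contributes 4 days from the set (Mon, Tue, Thu, Sat): 9 × 4 = 36.
The 4 extra days are Fri, Sat, Sun, Mon — 2 of them qualify.
Total: 36 + 2 = 38.

38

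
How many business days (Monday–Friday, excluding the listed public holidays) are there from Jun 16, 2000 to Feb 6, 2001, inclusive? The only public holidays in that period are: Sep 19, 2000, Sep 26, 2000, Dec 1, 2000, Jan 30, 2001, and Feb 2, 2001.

Jun 16, 2000 is a Friday.
From Jun 16, 2000 to Feb 6, 2001 is 236 days inclusive.
236 = 7 × 33 + 5, so there are 33 full weeks plus 5 extra days.
Each full week contributes 5 weekdays (Mon–Fri): 33 × 5 = 165.
The 5 extra days are Fri, Sat, Sun, Mon, Tue — 3 of them qualify.
Total: 165 + 3 = 168.
Holidays: Sep 19, 2000 (Tue); Sep 26, 2000 (Tue); Dec 1, 2000 (Fri); Jan 30, 2001 (Tue); Feb 2, 2001 (Fri).
All 5 holidays fall on weekdays, so subtract 5.
Business days: 168 − 5 = 163.

163 business days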